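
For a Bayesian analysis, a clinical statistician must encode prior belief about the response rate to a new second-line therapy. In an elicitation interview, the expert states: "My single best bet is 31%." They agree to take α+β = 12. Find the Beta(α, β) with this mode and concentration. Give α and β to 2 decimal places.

α = 4.10, β = 7.90

For α,β > 1 the Beta mode is (α−1)/(α+β−2). With α+β = 12, the mode is (α−1)/10.
Set (α−1)/10 = 0.31 → α = 1 + 0.31·10 = 4.10.
β = 12 − α = 7.90.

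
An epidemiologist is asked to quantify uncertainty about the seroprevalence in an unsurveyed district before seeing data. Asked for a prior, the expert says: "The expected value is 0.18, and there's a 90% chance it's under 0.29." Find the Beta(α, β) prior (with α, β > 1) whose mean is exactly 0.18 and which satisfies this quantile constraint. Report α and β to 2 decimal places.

α ≈ 3.88, β ≈ 17.65

With mean 0.18 fixed, write α = 0.18s, β = 0.82s where s = α+β.
Need P(θ < 0.29) = 0.9 under Beta(0.18s, 0.82s). Normal approximation: (q−m)/√(m(1−m)/s) ≈ z_{0.9} = 1.28, so s ≈ 0.18·0.82·(1.28)²/(0.29−0.18)² = 20.0.
At s = 20.0: P(θ<0.29) ≈ 0.893. Adjusting to match 0.9 gives s ≈ 21.53.
So α = 0.18·21.53 ≈ 3.88, β = 0.82·21.53 ≈ 17.65.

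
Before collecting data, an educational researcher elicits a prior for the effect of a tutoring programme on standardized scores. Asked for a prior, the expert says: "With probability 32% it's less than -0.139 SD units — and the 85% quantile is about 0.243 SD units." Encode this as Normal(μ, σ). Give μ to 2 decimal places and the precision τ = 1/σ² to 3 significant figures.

μ = -0.02, τ = 15.5

The p-quantile of Normal(μ,σ) is μ + z_p·σ, with z_{0.32} = -0.4677 and z_{0.85} = 1.036.
Eliminate σ: μ = (z₂·x₁ − z₁·x₂)/(z₂ − z₁) = (1.036·-0.139 − (-0.4677)·0.243)/1.504 = -0.02.
Then σ = (x₂ − x₁)/(z₂ − z₁) = (0.243 − -0.139)/1.504 = 0.25.
Precision τ = 1/σ² = 1/0.254² = 15.5.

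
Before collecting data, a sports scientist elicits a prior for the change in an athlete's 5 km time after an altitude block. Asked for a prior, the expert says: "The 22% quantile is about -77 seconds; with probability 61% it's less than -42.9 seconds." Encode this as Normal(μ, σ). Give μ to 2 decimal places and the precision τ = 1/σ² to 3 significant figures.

μ = -51.96, τ = 0.000951

For Normal(μ,σ), the p-quantile is μ + z_p·σ. Here z_{0.22} = -0.7722, z_{0.61} = 0.2793.
So -77 = μ − 0.7722σ and -42.9 = μ + 0.2793σ.
Subtracting: σ = (-42.9 − -77)/(0.2793 − (-0.7722)) = 32.43.
Then μ = -77 − (-0.7722)·32.43 = -51.96.
Precision τ = 1/σ² = 1/32.43² = 0.000951.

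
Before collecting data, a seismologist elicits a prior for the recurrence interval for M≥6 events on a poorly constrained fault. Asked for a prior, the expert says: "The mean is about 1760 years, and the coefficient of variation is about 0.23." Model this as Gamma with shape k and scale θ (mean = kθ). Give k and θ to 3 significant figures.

k ≈ 18.9, θ ≈ 93.1

For Gamma(k, scale θ): mean = kθ, variance = kθ², so CV = 1/√k.
CV = 0.23, hence k = 1/CV² = 18.9.
Then θ = mean/k = 1760/18.9 = 93.1.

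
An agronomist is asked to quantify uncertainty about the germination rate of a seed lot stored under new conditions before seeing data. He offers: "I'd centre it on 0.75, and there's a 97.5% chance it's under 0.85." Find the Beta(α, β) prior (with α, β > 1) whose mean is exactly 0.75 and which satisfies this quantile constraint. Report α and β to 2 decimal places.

With mean 0.75 fixed, write α = 0.75s, β = 0.25s where s = α+β.
Need P(θ < 0.85) = 0.975 under Beta(0.75s, 0.25s). Normal approximation: (q−m)/√(m(1−m)/s) ≈ z_{0.975} = 1.96, so s ≈ 0.75·0.25·(1.96)²/(0.85−0.75)² = 72.0.
At s = 72.0: P(θ<0.85) ≈ 0.984. Adjusting to match 0.975 gives s ≈ 60.24.
So α = 0.75·60.24 ≈ 45.18, β = 0.25·60.24 ≈ 15.06.

α ≈ 45.18, β ≈ 15.06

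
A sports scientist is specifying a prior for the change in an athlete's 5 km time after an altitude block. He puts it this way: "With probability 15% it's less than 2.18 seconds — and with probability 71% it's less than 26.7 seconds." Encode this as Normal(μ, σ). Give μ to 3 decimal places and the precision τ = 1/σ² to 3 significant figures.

For Normal(μ,σ), the p-quantile is μ + z_p·σ. Here z_{0.15} = -1.036, z_{0.71} = 0.5534.
So 2.18 = μ − 1.036σ and 26.7 = μ + 0.5534σ.
Subtracting: σ = (26.7 − 2.18)/(0.5534 − (-1.036)) = 15.423.
Then μ = 2.18 − (-1.036)·15.423 = 18.165.
Precision τ = 1/σ² = 1/15.42² = 0.0042.

μ = 18.165, τ = 0.0042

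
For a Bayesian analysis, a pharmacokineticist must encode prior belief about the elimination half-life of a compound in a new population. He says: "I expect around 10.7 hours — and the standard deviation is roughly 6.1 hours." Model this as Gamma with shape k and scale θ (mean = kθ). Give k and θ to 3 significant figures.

k ≈ 3.08, θ ≈ 3.48

For Gamma(k, scale θ): mean = kθ, variance = kθ², so CV = 1/√k.
CV = SD/mean = 6.1/10.7 = 0.5701, hence k = 1/CV² = 3.08.
Then θ = mean/k = 10.7/3.08 = 3.48.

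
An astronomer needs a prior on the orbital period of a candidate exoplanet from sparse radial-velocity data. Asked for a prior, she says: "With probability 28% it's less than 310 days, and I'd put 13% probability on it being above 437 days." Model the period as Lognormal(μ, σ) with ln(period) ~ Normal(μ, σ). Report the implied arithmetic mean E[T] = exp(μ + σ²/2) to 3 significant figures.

If T ~ Lognormal(μ,σ) then ln T ~ Normal(μ,σ), so the p-quantile of ln T is μ + z_p·σ.
ln(310) = 5.737 and ln(437) = 6.08; z_{0.28} = -0.5828, z_{0.87} = 1.126.
σ = (6.08 − 5.737)/(1.126 − (-0.5828)) = 0.201.
μ = 5.737 − (-0.5828)·0.201 = 5.854.
E[T] = exp(μ + σ²/2) = exp(5.854 + 0.0202) = 356 days.

E[T] ≈ 356 days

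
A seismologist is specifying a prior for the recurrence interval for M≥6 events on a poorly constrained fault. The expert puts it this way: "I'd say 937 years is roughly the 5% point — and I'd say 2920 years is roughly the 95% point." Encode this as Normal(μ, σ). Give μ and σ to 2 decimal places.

μ = 1928.50, σ = 602.79

The p-quantile of Normal(μ,σ) is μ + z_p·σ, with z_{0.05} = -1.645 and z_{0.95} = 1.645.
Eliminate σ: μ = (z₂·x₁ − z₁·x₂)/(z₂ − z₁) = (1.645·937 − (-1.645)·2920)/3.29 = 1928.50.
Then σ = (x₂ − x₁)/(z₂ − z₁) = (2920 − 937)/3.29 = 602.79.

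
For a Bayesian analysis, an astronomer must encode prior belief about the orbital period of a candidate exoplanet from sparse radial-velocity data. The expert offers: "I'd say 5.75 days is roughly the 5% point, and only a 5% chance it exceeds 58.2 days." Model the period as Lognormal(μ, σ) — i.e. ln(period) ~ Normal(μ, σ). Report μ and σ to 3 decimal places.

μ ≈ 2.907, σ ≈ 0.704

If T ~ Lognormal(μ,σ) then ln T ~ Normal(μ,σ), so the p-quantile of ln T is μ + z_p·σ.
ln(5.75) = 1.749 and ln(58.2) = 4.064; z_{0.05} = -1.645, z_{0.95} = 1.645.
σ = (4.064 − 1.749)/(1.645 − (-1.645)) = 0.704.
μ = 1.749 − (-1.645)·0.704 = 2.907.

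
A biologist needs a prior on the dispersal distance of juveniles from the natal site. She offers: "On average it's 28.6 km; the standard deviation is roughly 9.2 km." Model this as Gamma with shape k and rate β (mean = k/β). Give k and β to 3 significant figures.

For Gamma(k, rate β): mean = k/β, variance = k/β², so CV = 1/√k.
CV = SD/mean = 9.2/28.6 = 0.3217, hence k = 1/CV² = 9.66.
Then β = k/mean = 9.66/28.6 = 0.338.

k ≈ 9.66, β ≈ 0.338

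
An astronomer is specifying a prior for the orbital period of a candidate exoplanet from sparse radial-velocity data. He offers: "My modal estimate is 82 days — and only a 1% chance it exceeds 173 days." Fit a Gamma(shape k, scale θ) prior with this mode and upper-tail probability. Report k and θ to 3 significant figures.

Gamma(k,θ) with k>1 has mode (k−1)θ, so θ = 82/(k−1).
Need P(X < 173) = 0.99 with θ tied to k this way. Start at k = 2, θ = 82: P(X<173) ≈ 0.623.
Too low — raise k to concentrate. Iterating converges to k ≈ 9.72.
Then θ = 82/(9.72−1) ≈ 9.4.

k ≈ 9.72, θ ≈ 9.4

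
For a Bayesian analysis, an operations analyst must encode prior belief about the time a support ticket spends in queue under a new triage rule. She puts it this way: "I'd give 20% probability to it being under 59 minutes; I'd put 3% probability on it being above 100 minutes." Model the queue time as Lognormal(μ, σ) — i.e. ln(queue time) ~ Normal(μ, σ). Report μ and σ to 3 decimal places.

If T ~ Lognormal(μ,σ) then ln T ~ Normal(μ,σ), so the p-quantile of ln T is μ + z_p·σ.
ln(59) = 4.078 and ln(100) = 4.605; z_{0.2} = -0.8416, z_{0.97} = 1.881.
σ = (4.605 − 4.078)/(1.881 − (-0.8416)) = 0.194.
μ = 4.078 − (-0.8416)·0.194 = 4.241.

μ ≈ 4.241, σ ≈ 0.194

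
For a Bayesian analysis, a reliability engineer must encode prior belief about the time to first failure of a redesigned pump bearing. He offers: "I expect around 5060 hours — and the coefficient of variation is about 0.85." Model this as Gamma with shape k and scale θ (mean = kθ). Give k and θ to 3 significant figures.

For Gamma(k, scale θ): mean = kθ, variance = kθ², so CV = 1/√k.
CV = 0.85, hence k = 1/CV² = 1.38.
Then θ = mean/k = 5060/1.38 = 3660.

k ≈ 1.38, θ ≈ 3660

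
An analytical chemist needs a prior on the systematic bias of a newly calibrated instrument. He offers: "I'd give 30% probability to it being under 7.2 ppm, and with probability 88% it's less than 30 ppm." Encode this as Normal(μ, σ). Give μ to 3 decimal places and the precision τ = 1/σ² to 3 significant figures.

μ = 14.236, τ = 0.00556

For Normal(μ,σ), the p-quantile is μ + z_p·σ. Here z_{0.3} = -0.5244, z_{0.88} = 1.175.
So 7.2 = μ − 0.5244σ and 30 = μ + 1.175σ.
Subtracting: σ = (30 − 7.2)/(1.175 − (-0.5244)) = 13.417.
Then μ = 7.2 − (-0.5244)·13.417 = 14.236.
Precision τ = 1/σ² = 1/13.42² = 0.00556.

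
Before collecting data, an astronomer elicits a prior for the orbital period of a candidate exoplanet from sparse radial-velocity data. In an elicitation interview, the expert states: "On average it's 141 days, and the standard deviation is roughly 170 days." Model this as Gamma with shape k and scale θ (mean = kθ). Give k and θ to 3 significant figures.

For Gamma(k, scale θ): mean = kθ, variance = kθ², so CV = 1/√k.
CV = SD/mean = 170/141 = 1.206, hence k = 1/CV² = 0.688.
Then θ = mean/k = 141/0.688 = 205.

k ≈ 0.688, θ ≈ 205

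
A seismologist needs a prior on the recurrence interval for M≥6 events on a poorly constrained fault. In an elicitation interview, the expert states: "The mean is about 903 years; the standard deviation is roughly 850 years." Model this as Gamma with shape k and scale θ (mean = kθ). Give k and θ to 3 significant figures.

k ≈ 1.13, θ ≈ 800

For Gamma(k, scale θ): mean = kθ, variance = kθ², so CV = 1/√k.
CV = SD/mean = 850/903 = 0.9413, hence k = 1/CV² = 1.13.
Then θ = mean/k = 903/1.13 = 800.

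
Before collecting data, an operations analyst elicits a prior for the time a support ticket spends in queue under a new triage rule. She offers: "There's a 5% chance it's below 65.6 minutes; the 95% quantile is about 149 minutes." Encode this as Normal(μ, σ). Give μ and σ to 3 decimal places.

μ = 107.300, σ = 25.352

For Normal(μ,σ), the p-quantile is μ + z_p·σ. Here z_{0.05} = -1.645, z_{0.95} = 1.645.
So 65.6 = μ − 1.645σ and 149 = μ + 1.645σ.
Subtracting: σ = (149 − 65.6)/(1.645 − (-1.645)) = 25.352.
Then μ = 65.6 − (-1.645)·25.352 = 107.300.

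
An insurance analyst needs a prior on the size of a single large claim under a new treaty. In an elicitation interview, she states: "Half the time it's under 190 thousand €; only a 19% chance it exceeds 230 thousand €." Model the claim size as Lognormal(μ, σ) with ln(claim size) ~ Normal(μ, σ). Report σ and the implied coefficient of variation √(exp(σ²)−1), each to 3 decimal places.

σ ≈ 0.218, CV ≈ 0.220

If T ~ Lognormal(μ,σ) then ln T ~ Normal(μ,σ), so the p-quantile of ln T is μ + z_p·σ.
ln(190) = 5.247 and ln(230) = 5.438; z_{0.5} = 0, z_{0.81} = 0.8779.
σ = (5.438 − 5.247)/(0.8779 − (0)) = 0.218.
μ = 5.247 − (0)·0.218 = 5.247.
CV = √(exp(σ²)−1) = √(exp(0.0474)−1) = 0.220.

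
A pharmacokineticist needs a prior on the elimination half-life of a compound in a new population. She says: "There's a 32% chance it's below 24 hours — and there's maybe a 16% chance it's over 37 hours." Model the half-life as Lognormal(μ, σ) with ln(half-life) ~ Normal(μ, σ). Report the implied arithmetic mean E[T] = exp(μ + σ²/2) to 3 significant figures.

If T ~ Lognormal(μ,σ) then ln T ~ Normal(μ,σ), so the p-quantile of ln T is μ + z_p·σ.
ln(24) = 3.178 and ln(37) = 3.611; z_{0.32} = -0.4677, z_{0.84} = 0.9945.
σ = (3.611 − 3.178)/(0.9945 − (-0.4677)) = 0.296.
μ = 3.178 − (-0.4677)·0.296 = 3.317.
E[T] = exp(μ + σ²/2) = exp(3.317 + 0.0438) = 28.8 hours.

E[T] ≈ 28.8 hours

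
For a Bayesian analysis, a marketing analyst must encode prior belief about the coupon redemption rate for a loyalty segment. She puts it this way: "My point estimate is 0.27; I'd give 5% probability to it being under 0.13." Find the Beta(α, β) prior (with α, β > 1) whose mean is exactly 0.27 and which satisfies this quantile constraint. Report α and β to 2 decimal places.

With mean 0.27 fixed, write α = 0.27s, β = 0.73s where s = α+β.
Need P(θ < 0.13) = 0.05 under Beta(0.27s, 0.73s). Normal approximation: (q−m)/√(m(1−m)/s) ≈ z_{0.05} = -1.64, so s ≈ 0.27·0.73·(-1.64)²/(0.13−0.27)² = 27.2.
At s = 27.2: P(θ<0.13) ≈ 0.032. Adjusting to match 0.05 gives s ≈ 21.86.
So α = 0.27·21.86 ≈ 5.90, β = 0.73·21.86 ≈ 15.96.

α ≈ 5.90, β ≈ 15.96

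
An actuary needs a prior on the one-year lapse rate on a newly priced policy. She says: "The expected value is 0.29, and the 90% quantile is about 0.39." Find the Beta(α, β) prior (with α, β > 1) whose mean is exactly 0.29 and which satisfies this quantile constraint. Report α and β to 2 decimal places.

With mean 0.29 fixed, write α = 0.29s, β = 0.71s where s = α+β.
Need P(θ < 0.39) = 0.9 under Beta(0.29s, 0.71s). Normal approximation: (q−m)/√(m(1−m)/s) ≈ z_{0.9} = 1.28, so s ≈ 0.29·0.71·(1.28)²/(0.39−0.29)² = 33.8.
At s = 33.8: P(θ<0.39) ≈ 0.896. Adjusting to match 0.9 gives s ≈ 35.10.
So α = 0.29·35.10 ≈ 10.18, β = 0.71·35.10 ≈ 24.92.

α ≈ 10.18, β ≈ 24.92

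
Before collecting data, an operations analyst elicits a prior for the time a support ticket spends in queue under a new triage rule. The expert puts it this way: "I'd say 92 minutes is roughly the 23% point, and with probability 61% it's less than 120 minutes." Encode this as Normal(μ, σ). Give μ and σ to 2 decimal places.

The p-quantile of Normal(μ,σ) is μ + z_p·σ, with z_{0.23} = -0.7388 and z_{0.61} = 0.2793.
Eliminate σ: μ = (z₂·x₁ − z₁·x₂)/(z₂ − z₁) = (0.2793·92 − (-0.7388)·120)/1.018 = 112.32.
Then σ = (x₂ − x₁)/(z₂ − z₁) = (120 − 92)/1.018 = 27.50.

μ = 112.32, σ = 27.50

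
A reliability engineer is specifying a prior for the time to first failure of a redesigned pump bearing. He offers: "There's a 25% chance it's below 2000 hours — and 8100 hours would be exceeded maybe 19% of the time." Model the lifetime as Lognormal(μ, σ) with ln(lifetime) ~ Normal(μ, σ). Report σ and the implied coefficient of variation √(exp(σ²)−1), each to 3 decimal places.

σ ≈ 0.901, CV ≈ 1.119

If T ~ Lognormal(μ,σ) then ln T ~ Normal(μ,σ), so the p-quantile of ln T is μ + z_p·σ.
ln(2000) = 7.601 and ln(8100) = 9; z_{0.25} = -0.6745, z_{0.81} = 0.8779.
σ = (9 − 7.601)/(0.8779 − (-0.6745)) = 0.901.
μ = 7.601 − (-0.6745)·0.901 = 8.209.
CV = √(exp(σ²)−1) = √(exp(0.8118)−1) = 1.119.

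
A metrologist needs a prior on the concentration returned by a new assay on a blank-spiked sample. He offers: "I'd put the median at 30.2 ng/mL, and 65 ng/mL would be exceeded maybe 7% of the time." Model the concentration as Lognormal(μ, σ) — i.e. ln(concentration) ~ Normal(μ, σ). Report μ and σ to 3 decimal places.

μ ≈ 3.408, σ ≈ 0.519

If T ~ Lognormal(μ,σ) then ln T ~ Normal(μ,σ), so the p-quantile of ln T is μ + z_p·σ.
ln(30.2) = 3.408 and ln(65) = 4.174; z_{0.5} = 0, z_{0.93} = 1.476.
σ = (4.174 − 3.408)/(1.476 − (0)) = 0.519.
μ = 3.408 − (0)·0.519 = 3.408.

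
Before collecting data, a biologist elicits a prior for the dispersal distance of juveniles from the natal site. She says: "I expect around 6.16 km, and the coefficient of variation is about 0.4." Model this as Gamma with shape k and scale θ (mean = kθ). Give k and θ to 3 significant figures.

For Gamma(k, scale θ): mean = kθ, variance = kθ², so CV = 1/√k.
CV = 0.4, hence k = 1/CV² = 6.25.
Then θ = mean/k = 6.16/6.25 = 0.986.

k ≈ 6.25, θ ≈ 0.986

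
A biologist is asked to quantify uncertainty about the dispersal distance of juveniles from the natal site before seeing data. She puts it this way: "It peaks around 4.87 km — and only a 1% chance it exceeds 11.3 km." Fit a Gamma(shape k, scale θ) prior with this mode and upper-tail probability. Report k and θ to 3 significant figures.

k ≈ 7.73, θ ≈ 0.723

Gamma(k,θ) with k>1 has mode (k−1)θ, so θ = 4.87/(k−1).
Need P(X < 11.3) = 0.99 with θ tied to k this way. Start at k = 2, θ = 4.87: P(X<11.3) ≈ 0.674.
Too low — raise k to concentrate. Iterating converges to k ≈ 7.73.
Then θ = 4.87/(7.73−1) ≈ 0.723.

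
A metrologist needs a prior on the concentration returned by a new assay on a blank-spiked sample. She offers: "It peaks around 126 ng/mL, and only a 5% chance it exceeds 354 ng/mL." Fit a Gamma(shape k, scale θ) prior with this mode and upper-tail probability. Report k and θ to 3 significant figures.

Gamma(k,θ) with k>1 has mode (k−1)θ, so θ = 126/(k−1).
Need P(X < 354) = 0.95 with θ tied to k this way. Start at k = 2, θ = 126: P(X<354) ≈ 0.771.
Too low — raise k to concentrate. Iterating converges to k ≈ 3.51.
Then θ = 126/(3.51−1) ≈ 50.3.

k ≈ 3.51, θ ≈ 50.3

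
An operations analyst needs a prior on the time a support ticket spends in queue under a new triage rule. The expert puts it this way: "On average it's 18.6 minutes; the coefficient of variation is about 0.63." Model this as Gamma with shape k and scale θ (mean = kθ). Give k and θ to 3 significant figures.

For Gamma(k, scale θ): mean = kθ, variance = kθ², so CV = 1/√k.
CV = 0.63, hence k = 1/CV² = 2.52.
Then θ = mean/k = 18.6/2.52 = 7.38.

k ≈ 2.52, θ ≈ 7.38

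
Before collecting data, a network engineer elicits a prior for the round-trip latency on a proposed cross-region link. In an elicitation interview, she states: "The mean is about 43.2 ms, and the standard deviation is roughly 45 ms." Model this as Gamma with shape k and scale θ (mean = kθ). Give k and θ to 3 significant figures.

k ≈ 0.922, θ ≈ 46.9

For Gamma(k, scale θ): mean = kθ, variance = kθ², so CV = 1/√k.
CV = SD/mean = 45/43.2 = 1.042, hence k = 1/CV² = 0.922.
Then θ = mean/k = 43.2/0.922 = 46.9.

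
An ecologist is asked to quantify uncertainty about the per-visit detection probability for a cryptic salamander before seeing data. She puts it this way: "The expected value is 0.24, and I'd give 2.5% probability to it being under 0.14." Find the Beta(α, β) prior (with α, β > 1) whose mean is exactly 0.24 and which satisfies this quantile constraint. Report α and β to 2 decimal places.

With mean 0.24 fixed, write α = 0.24s, β = 0.76s where s = α+β.
Need P(θ < 0.14) = 0.025 under Beta(0.24s, 0.76s). Normal approximation: (q−m)/√(m(1−m)/s) ≈ z_{0.025} = -1.96, so s ≈ 0.24·0.76·(-1.96)²/(0.14−0.24)² = 70.1.
At s = 70.1: P(θ<0.14) ≈ 0.015. Adjusting to match 0.025 gives s ≈ 57.80.
So α = 0.24·57.80 ≈ 13.87, β = 0.76·57.80 ≈ 43.93.

α ≈ 13.87, β ≈ 43.93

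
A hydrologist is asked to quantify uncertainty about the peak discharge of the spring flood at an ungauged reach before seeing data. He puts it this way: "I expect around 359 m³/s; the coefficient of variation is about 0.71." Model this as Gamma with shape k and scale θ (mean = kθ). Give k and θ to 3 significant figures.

k ≈ 1.98, θ ≈ 181

For Gamma(k, scale θ): mean = kθ, variance = kθ², so CV = 1/√k.
CV = 0.71, hence k = 1/CV² = 1.98.
Then θ = mean/k = 359/1.98 = 181.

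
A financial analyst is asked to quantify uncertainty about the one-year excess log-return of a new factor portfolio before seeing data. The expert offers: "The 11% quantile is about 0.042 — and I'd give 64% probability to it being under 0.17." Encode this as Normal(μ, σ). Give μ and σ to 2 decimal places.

μ = 0.14, σ = 0.08

For Normal(μ,σ), the p-quantile is μ + z_p·σ. Here z_{0.11} = -1.227, z_{0.64} = 0.3585.
So 0.042 = μ − 1.227σ and 0.17 = μ + 0.3585σ.
Subtracting: σ = (0.17 − 0.042)/(0.3585 − (-1.227)) = 0.08.
Then μ = 0.042 − (-1.227)·0.08 = 0.14.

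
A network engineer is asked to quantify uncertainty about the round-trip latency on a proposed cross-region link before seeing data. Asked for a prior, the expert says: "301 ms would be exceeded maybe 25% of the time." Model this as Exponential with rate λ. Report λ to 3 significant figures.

P(T > 301.0) = e^(−λ·301.0) = 0.25, so λ = −ln(0.25)/301.0 = 0.00461.

λ ≈ 0.00461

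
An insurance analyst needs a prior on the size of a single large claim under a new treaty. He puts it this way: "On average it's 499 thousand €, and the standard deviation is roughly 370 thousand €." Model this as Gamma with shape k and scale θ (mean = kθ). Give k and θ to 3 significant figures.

For Gamma(k, scale θ): mean = kθ, variance = kθ², so CV = 1/√k.
CV = SD/mean = 370/499 = 0.7415, hence k = 1/CV² = 1.82.
Then θ = mean/k = 499/1.82 = 274.

k ≈ 1.82, θ ≈ 274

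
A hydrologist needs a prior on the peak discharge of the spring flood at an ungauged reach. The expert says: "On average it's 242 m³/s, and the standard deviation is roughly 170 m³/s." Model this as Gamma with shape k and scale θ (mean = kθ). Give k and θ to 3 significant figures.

k ≈ 2.03, θ ≈ 119

For Gamma(k, scale θ): mean = kθ, variance = kθ², so CV = 1/√k.
CV = SD/mean = 170/242 = 0.7025, hence k = 1/CV² = 2.03.
Then θ = mean/k = 242/2.03 = 119.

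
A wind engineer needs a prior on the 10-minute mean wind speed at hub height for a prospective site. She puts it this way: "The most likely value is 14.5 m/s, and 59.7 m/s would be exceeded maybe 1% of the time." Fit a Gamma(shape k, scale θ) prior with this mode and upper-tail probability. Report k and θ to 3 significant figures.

k ≈ 3.07, θ ≈ 7

Gamma(k,θ) with k>1 has mode (k−1)θ, so θ = 14.5/(k−1).
Need P(X < 59.7) = 0.99 with θ tied to k this way. Start at k = 2, θ = 14.5: P(X<59.7) ≈ 0.917.
Too low — raise k to concentrate. Iterating converges to k ≈ 3.07.
Then θ = 14.5/(3.07−1) ≈ 7.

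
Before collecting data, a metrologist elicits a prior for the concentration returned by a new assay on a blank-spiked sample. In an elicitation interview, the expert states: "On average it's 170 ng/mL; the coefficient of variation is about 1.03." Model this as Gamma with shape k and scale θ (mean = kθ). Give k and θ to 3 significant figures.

For Gamma(k, scale θ): mean = kθ, variance = kθ², so CV = 1/√k.
CV = 1.03, hence k = 1/CV² = 0.943.
Then θ = mean/k = 170/0.943 = 180.

k ≈ 0.943, θ ≈ 180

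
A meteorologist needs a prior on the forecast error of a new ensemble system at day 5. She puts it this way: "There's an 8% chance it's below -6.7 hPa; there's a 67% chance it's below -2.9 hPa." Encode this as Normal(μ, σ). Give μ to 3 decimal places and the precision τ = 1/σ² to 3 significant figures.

The p-quantile of Normal(μ,σ) is μ + z_p·σ, with z_{0.08} = -1.405 and z_{0.67} = 0.4399.
Eliminate σ: μ = (z₂·x₁ − z₁·x₂)/(z₂ − z₁) = (0.4399·-6.7 − (-1.405)·-2.9)/1.845 = -3.806.
Then σ = (x₂ − x₁)/(z₂ − z₁) = (-2.9 − -6.7)/1.845 = 2.060.
Precision τ = 1/σ² = 1/2.06² = 0.236.

μ = -3.806, τ = 0.236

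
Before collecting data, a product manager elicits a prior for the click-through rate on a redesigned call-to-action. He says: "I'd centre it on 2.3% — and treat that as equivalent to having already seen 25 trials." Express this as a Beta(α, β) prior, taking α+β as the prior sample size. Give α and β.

Under the effective-sample-size interpretation, Beta(α, β) has prior mean α/(α+β) and prior sample size α+β.
So α+β = 25 and α/(α+β) = 0.023, giving α = 0.023·25 = 0.575 and β = 25 − 0.575 = 24.425.

α = 0.575, β = 24.425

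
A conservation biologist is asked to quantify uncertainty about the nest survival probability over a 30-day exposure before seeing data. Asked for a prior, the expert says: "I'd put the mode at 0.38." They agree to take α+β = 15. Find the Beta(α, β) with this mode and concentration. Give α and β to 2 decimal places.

For α,β > 1 the Beta mode is (α−1)/(α+β−2). With α+β = 15, the mode is (α−1)/13.
Set (α−1)/13 = 0.38 → α = 1 + 0.38·13 = 5.94.
β = 15 − α = 9.06.

α = 5.94, β = 9.06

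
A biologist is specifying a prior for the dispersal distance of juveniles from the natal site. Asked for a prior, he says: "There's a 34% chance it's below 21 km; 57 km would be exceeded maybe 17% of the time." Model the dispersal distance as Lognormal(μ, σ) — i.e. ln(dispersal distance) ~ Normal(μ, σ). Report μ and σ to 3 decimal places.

If T ~ Lognormal(μ,σ) then ln T ~ Normal(μ,σ), so the p-quantile of ln T is μ + z_p·σ.
ln(21) = 3.045 and ln(57) = 4.043; z_{0.34} = -0.4125, z_{0.83} = 0.9542.
σ = (4.043 − 3.045)/(0.9542 − (-0.4125)) = 0.731.
μ = 3.045 − (-0.4125)·0.731 = 3.346.

μ ≈ 3.346, σ ≈ 0.731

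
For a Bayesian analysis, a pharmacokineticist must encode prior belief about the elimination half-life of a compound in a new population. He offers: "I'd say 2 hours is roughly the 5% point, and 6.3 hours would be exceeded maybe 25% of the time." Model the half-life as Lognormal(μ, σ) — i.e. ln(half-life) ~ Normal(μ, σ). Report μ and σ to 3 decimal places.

If T ~ Lognormal(μ,σ) then ln T ~ Normal(μ,σ), so the p-quantile of ln T is μ + z_p·σ.
ln(2) = 0.6931 and ln(6.3) = 1.841; z_{0.05} = -1.645, z_{0.75} = 0.6745.
σ = (1.841 − 0.6931)/(0.6745 − (-1.645)) = 0.495.
μ = 0.6931 − (-1.645)·0.495 = 1.507.

μ ≈ 1.507, σ ≈ 0.495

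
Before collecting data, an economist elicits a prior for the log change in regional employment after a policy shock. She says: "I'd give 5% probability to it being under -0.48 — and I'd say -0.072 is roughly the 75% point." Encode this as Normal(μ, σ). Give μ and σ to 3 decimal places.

μ = -0.191, σ = 0.176

For Normal(μ,σ), the p-quantile is μ + z_p·σ. Here z_{0.05} = -1.645, z_{0.75} = 0.6745.
So -0.48 = μ − 1.645σ and -0.072 = μ + 0.6745σ.
Subtracting: σ = (-0.072 − -0.48)/(0.6745 − (-1.645)) = 0.176.
Then μ = -0.48 − (-1.645)·0.176 = -0.191.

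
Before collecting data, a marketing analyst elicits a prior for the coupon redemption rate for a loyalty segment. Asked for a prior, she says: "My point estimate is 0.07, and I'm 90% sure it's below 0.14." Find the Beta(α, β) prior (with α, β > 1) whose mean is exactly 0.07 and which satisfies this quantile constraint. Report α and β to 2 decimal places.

With mean 0.07 fixed, write α = 0.07s, β = 0.93s where s = α+β.
Need P(θ < 0.14) = 0.9 under Beta(0.07s, 0.93s). Normal approximation: (q−m)/√(m(1−m)/s) ≈ z_{0.9} = 1.28, so s ≈ 0.07·0.93·(1.28)²/(0.14−0.07)² = 21.8.
At s = 21.8: P(θ<0.14) ≈ 0.894. Adjusting to match 0.9 gives s ≈ 23.72.
So α = 0.07·23.72 ≈ 1.66, β = 0.93·23.72 ≈ 22.06.

α ≈ 1.66, β ≈ 22.06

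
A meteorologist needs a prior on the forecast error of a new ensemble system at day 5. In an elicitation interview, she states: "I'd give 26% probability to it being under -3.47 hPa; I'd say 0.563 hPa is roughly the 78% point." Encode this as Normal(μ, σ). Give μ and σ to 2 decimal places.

For Normal(μ,σ), the p-quantile is μ + z_p·σ. Here z_{0.26} = -0.6433, z_{0.78} = 0.7722.
So -3.47 = μ − 0.6433σ and 0.563 = μ + 0.7722σ.
Subtracting: σ = (0.563 − -3.47)/(0.7722 − (-0.6433)) = 2.85.
Then μ = -3.47 − (-0.6433)·2.85 = -1.64.

μ = -1.64, σ = 2.85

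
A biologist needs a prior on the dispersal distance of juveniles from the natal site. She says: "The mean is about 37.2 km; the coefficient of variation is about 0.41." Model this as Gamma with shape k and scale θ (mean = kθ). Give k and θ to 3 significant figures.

For Gamma(k, scale θ): mean = kθ, variance = kθ², so CV = 1/√k.
CV = 0.41, hence k = 1/CV² = 5.95.
Then θ = mean/k = 37.2/5.95 = 6.25.

k ≈ 5.95, θ ≈ 6.25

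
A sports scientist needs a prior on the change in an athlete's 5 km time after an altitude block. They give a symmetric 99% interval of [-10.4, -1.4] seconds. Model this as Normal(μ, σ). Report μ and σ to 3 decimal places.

A symmetric 99% interval runs μ ± z·σ with z = 2.576.
Half-width = 4.5, so σ = 4.5/2.576 = 1.747.
μ is the interval midpoint, -5.900.

μ = -5.900, σ = 1.747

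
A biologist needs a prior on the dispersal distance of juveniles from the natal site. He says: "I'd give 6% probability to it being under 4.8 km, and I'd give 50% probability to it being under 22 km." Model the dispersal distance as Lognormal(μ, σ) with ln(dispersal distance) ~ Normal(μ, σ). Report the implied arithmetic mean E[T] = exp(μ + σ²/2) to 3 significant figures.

E[T] ≈ 35.5 km

If T ~ Lognormal(μ,σ) then ln T ~ Normal(μ,σ), so the p-quantile of ln T is μ + z_p·σ.
ln(4.8) = 1.569 and ln(22) = 3.091; z_{0.06} = -1.555, z_{0.5} = 0.
σ = (3.091 − 1.569)/(0 − (-1.555)) = 0.979.
μ = 1.569 − (-1.555)·0.979 = 3.091.
E[T] = exp(μ + σ²/2) = exp(3.091 + 0.4794) = 35.5 km.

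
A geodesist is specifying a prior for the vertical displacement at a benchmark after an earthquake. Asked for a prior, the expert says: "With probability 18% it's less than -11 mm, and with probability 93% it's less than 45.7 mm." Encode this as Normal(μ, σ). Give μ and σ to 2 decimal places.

The p-quantile of Normal(μ,σ) is μ + z_p·σ, with z_{0.18} = -0.9154 and z_{0.93} = 1.476.
Eliminate σ: μ = (z₂·x₁ − z₁·x₂)/(z₂ − z₁) = (1.476·-11 − (-0.9154)·45.7)/2.391 = 10.71.
Then σ = (x₂ − x₁)/(z₂ − z₁) = (45.7 − -11)/2.391 = 23.71.

μ = 10.71, σ = 23.71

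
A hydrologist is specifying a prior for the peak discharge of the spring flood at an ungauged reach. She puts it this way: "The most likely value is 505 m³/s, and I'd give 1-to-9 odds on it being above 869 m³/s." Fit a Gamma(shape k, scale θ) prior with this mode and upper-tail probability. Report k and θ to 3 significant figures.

k ≈ 7.43, θ ≈ 78.5

Gamma(k,θ) with k>1 has mode (k−1)θ, so θ = 505/(k−1).
Need P(X < 869) = 0.9 with θ tied to k this way. Start at k = 2, θ = 505: P(X<869) ≈ 0.513.
Too low — raise k to concentrate. Iterating converges to k ≈ 7.43.
Then θ = 505/(7.43−1) ≈ 78.5.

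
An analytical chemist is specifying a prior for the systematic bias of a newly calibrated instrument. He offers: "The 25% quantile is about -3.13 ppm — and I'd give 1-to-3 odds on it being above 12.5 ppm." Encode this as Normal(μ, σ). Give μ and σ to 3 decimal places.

For Normal(μ,σ), the p-quantile is μ + z_p·σ. Here z_{0.25} = -0.6745, z_{0.75} = 0.6745.
So -3.13 = μ − 0.6745σ and 12.5 = μ + 0.6745σ.
Subtracting: σ = (12.5 − -3.13)/(0.6745 − (-0.6745)) = 11.587.
Then μ = -3.13 − (-0.6745)·11.587 = 4.685.

μ = 4.685, σ = 11.587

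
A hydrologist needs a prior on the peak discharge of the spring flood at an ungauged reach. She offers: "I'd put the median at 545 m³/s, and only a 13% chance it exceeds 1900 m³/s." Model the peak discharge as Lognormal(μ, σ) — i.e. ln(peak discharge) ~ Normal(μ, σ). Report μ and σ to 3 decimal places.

If T ~ Lognormal(μ,σ) then ln T ~ Normal(μ,σ), so the p-quantile of ln T is μ + z_p·σ.
ln(545) = 6.301 and ln(1900) = 7.55; z_{0.5} = 0, z_{0.87} = 1.126.
σ = (7.55 − 6.301)/(1.126 − (0)) = 1.109.
μ = 6.301 − (0)·1.109 = 6.301.

μ ≈ 6.301, σ ≈ 1.109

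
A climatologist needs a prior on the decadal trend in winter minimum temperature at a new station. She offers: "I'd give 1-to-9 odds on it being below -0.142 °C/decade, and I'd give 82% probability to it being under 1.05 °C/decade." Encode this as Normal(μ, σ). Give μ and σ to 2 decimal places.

The p-quantile of Normal(μ,σ) is μ + z_p·σ, with z_{0.1} = -1.282 and z_{0.82} = 0.9154.
Eliminate σ: μ = (z₂·x₁ − z₁·x₂)/(z₂ − z₁) = (0.9154·-0.142 − (-1.282)·1.05)/2.197 = 0.55.
Then σ = (x₂ − x₁)/(z₂ − z₁) = (1.05 − -0.142)/2.197 = 0.54.

μ = 0.55, σ = 0.54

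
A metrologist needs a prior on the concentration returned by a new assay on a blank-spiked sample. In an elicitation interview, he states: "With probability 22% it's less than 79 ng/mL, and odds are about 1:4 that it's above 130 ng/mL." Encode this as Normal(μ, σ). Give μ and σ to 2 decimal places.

μ = 103.40, σ = 31.60

The p-quantile of Normal(μ,σ) is μ + z_p·σ, with z_{0.22} = -0.7722 and z_{0.8} = 0.8416.
Eliminate σ: μ = (z₂·x₁ − z₁·x₂)/(z₂ − z₁) = (0.8416·79 − (-0.7722)·130)/1.614 = 103.40.
Then σ = (x₂ − x₁)/(z₂ − z₁) = (130 − 79)/1.614 = 31.60.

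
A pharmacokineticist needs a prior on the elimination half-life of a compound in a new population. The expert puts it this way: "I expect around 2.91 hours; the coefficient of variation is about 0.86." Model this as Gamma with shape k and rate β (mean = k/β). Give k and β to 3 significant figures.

For Gamma(k, rate β): mean = k/β, variance = k/β², so CV = 1/√k.
CV = 0.86, hence k = 1/CV² = 1.35.
Then β = k/mean = 1.35/2.91 = 0.465.

k ≈ 1.35, β ≈ 0.465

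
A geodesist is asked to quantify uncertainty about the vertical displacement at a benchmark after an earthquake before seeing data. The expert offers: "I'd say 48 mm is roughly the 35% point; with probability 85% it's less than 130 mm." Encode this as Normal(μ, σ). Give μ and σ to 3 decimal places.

μ = 70.223, σ = 57.675

For Normal(μ,σ), the p-quantile is μ + z_p·σ. Here z_{0.35} = -0.3853, z_{0.85} = 1.036.
So 48 = μ − 0.3853σ and 130 = μ + 1.036σ.
Subtracting: σ = (130 − 48)/(1.036 − (-0.3853)) = 57.675.
Then μ = 48 − (-0.3853)·57.675 = 70.223.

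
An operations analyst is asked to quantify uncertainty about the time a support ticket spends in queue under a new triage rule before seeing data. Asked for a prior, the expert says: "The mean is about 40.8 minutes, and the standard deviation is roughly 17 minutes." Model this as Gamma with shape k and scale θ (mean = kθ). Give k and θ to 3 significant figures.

For Gamma(k, scale θ): mean = kθ, variance = kθ², so CV = 1/√k.
CV = SD/mean = 17/40.8 = 0.4167, hence k = 1/CV² = 5.76.
Then θ = mean/k = 40.8/5.76 = 7.08.

k ≈ 5.76, θ ≈ 7.08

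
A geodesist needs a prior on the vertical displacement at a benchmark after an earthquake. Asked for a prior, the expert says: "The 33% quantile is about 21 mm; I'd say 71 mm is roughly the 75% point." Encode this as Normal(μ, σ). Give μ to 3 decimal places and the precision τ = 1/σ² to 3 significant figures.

The p-quantile of Normal(μ,σ) is μ + z_p·σ, with z_{0.33} = -0.4399 and z_{0.75} = 0.6745.
Eliminate σ: μ = (z₂·x₁ − z₁·x₂)/(z₂ − z₁) = (0.6745·21 − (-0.4399)·71)/1.114 = 40.738.
Then σ = (x₂ − x₁)/(z₂ − z₁) = (71 − 21)/1.114 = 44.867.
Precision τ = 1/σ² = 1/44.87² = 0.000497.

μ = 40.738, τ = 0.000497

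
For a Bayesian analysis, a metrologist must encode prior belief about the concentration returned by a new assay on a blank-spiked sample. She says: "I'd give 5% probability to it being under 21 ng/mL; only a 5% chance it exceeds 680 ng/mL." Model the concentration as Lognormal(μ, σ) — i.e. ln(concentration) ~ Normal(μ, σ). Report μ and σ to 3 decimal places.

μ ≈ 4.783, σ ≈ 1.057

If T ~ Lognormal(μ,σ) then ln T ~ Normal(μ,σ), so the p-quantile of ln T is μ + z_p·σ.
ln(21) = 3.045 and ln(680) = 6.522; z_{0.05} = -1.645, z_{0.95} = 1.645.
σ = (6.522 − 3.045)/(1.645 − (-1.645)) = 1.057.
μ = 3.045 − (-1.645)·1.057 = 4.783.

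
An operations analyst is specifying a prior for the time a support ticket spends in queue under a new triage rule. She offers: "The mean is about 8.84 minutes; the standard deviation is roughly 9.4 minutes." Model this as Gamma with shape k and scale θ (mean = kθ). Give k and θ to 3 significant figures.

For Gamma(k, scale θ): mean = kθ, variance = kθ², so CV = 1/√k.
CV = SD/mean = 9.4/8.84 = 1.063, hence k = 1/CV² = 0.884.
Then θ = mean/k = 8.84/0.884 = 10.

k ≈ 0.884, θ ≈ 10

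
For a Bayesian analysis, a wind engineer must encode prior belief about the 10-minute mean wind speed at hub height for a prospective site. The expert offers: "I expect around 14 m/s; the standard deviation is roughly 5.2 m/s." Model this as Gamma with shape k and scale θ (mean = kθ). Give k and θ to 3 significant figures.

k ≈ 7.25, θ ≈ 1.93

For Gamma(k, scale θ): mean = kθ, variance = kθ², so CV = 1/√k.
CV = SD/mean = 5.2/14 = 0.3714, hence k = 1/CV² = 7.25.
Then θ = mean/k = 14/7.25 = 1.93.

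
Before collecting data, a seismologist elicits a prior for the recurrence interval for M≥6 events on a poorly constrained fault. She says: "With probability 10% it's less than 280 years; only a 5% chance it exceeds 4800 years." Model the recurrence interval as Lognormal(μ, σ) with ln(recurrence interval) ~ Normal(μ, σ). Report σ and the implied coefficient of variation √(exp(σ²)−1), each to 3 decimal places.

σ ≈ 0.971, CV ≈ 1.252

If T ~ Lognormal(μ,σ) then ln T ~ Normal(μ,σ), so the p-quantile of ln T is μ + z_p·σ.
ln(280) = 5.635 and ln(4800) = 8.476; z_{0.1} = -1.282, z_{0.95} = 1.645.
σ = (8.476 − 5.635)/(1.645 − (-1.282)) = 0.971.
μ = 5.635 − (-1.282)·0.971 = 6.879.
CV = √(exp(σ²)−1) = √(exp(0.9429)−1) = 1.252.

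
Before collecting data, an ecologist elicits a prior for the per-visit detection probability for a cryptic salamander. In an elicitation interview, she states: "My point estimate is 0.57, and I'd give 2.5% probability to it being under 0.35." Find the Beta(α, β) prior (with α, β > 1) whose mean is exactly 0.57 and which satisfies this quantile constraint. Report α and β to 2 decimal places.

With mean 0.57 fixed, write α = 0.57s, β = 0.43s where s = α+β.
Need P(θ < 0.35) = 0.025 under Beta(0.57s, 0.43s). Normal approximation: (q−m)/√(m(1−m)/s) ≈ z_{0.025} = -1.96, so s ≈ 0.57·0.43·(-1.96)²/(0.35−0.57)² = 19.5.
At s = 19.5: P(θ<0.35) ≈ 0.024. Adjusting to match 0.025 gives s ≈ 19.22.
So α = 0.57·19.22 ≈ 10.95, β = 0.43·19.22 ≈ 8.26.

α ≈ 10.95, β ≈ 8.26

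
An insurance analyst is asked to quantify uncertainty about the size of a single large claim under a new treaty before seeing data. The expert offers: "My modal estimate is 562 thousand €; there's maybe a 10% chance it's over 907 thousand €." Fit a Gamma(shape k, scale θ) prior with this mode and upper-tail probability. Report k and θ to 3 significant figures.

k ≈ 9.21, θ ≈ 68.5

Gamma(k,θ) with k>1 has mode (k−1)θ, so θ = 562/(k−1).
Need P(X < 907) = 0.9 with θ tied to k this way. Start at k = 2, θ = 562: P(X<907) ≈ 0.480.
Too low — raise k to concentrate. Iterating converges to k ≈ 9.21.
Then θ = 562/(9.21−1) ≈ 68.5.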